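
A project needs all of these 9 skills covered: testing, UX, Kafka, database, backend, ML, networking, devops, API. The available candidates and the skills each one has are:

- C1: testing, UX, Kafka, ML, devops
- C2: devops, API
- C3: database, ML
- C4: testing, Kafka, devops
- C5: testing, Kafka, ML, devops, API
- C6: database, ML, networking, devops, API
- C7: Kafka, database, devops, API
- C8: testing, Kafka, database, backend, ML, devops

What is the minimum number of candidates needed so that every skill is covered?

3

C1, C6, C8 together cover {testing, UX, Kafka, database, backend, ML, networking, devops, API} — every skill.
No 2 of the 8 candidates cover everything (all 28 pairs fall short), so 3 is minimum.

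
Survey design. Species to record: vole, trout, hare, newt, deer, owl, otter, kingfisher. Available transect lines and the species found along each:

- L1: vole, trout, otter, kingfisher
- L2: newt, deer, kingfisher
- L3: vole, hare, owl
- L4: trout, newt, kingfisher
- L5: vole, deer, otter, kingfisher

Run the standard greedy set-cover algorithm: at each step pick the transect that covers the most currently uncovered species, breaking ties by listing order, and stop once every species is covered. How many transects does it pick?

3

Pick 1: L1 covers 4 new species (vole, trout, otter, kingfisher).
Pick 2: L2 covers 2 new species (newt, deer).
Pick 3: L3 covers 2 new species (hare, owl).
Greedy uses 3 transects.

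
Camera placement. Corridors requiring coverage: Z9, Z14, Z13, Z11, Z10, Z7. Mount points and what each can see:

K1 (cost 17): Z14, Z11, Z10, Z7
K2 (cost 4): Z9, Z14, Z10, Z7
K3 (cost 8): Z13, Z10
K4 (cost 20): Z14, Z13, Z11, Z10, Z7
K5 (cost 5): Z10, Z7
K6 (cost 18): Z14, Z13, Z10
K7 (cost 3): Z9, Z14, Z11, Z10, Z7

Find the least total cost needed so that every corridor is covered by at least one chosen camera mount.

11

K3, K7 cover every corridor at cost 8 + 3 = 11.
Any cover uses at least 2 camera mounts; among all covering selections none totals below 11.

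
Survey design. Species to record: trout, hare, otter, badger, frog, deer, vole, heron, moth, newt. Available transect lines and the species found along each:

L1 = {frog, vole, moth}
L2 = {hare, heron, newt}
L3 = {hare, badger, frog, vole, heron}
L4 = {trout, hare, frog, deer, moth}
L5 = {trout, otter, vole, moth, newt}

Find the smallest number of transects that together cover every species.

L3, L4, L5 together cover {trout, hare, otter, badger, frog, deer, vole, heron, moth, newt} — every species.
No 2 of the 5 transects cover everything (all 10 pairs fall short), so 3 is minimum.

3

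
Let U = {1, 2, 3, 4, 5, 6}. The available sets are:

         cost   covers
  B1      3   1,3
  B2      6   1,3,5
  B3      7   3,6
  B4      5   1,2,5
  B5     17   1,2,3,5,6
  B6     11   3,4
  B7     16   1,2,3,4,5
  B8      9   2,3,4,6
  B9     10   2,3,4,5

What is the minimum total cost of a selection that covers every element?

14

B4, B8 cover every element at cost 5 + 9 = 14.
Any cover uses at least 2 sets; among all covering selections none totals below 14.
Greedy by coverage-per-cost would pick B1, B4, B8 for 17 — worse than the optimum 14.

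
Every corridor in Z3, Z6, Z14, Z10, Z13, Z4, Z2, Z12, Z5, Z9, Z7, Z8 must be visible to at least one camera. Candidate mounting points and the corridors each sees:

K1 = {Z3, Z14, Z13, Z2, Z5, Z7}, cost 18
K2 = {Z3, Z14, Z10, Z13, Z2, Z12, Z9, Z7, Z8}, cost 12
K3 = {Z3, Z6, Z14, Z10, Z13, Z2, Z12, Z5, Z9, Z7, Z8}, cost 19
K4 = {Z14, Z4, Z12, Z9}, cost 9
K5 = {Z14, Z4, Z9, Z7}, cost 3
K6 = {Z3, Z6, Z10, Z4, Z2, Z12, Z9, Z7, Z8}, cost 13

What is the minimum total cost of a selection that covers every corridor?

22

K3, K5 cover every corridor at cost 19 + 3 = 22.
Any cover uses at least 2 camera mounts; among all covering selections none totals below 22.
Greedy by coverage-per-cost would pick K5, K2, K3 for 34 — worse than the optimum 22.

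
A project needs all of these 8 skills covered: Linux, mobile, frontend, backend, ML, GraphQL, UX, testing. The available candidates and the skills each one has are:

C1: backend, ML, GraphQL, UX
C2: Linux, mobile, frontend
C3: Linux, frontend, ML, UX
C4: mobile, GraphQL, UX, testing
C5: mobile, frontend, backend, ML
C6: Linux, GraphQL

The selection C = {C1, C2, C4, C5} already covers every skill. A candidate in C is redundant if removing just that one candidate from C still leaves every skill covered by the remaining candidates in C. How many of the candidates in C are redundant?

Drop C1: the rest still cover every skill — redundant.
Drop C2: Linux uncovered — not redundant.
Drop C4: testing uncovered — not redundant.
Drop C5: the rest still cover every skill — redundant.
2 redundant: C1, C5.

2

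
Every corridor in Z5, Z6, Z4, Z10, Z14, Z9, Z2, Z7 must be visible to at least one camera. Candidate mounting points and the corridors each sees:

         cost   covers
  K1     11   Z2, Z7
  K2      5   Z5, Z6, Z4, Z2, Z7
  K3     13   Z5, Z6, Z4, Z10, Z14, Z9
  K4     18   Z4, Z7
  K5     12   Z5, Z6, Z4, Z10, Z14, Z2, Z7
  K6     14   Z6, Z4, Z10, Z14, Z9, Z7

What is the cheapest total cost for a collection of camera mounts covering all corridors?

K2, K3 cover every corridor at cost 5 + 13 = 18.
Any cover uses at least 2 camera mounts; among all covering selections none totals below 18.

18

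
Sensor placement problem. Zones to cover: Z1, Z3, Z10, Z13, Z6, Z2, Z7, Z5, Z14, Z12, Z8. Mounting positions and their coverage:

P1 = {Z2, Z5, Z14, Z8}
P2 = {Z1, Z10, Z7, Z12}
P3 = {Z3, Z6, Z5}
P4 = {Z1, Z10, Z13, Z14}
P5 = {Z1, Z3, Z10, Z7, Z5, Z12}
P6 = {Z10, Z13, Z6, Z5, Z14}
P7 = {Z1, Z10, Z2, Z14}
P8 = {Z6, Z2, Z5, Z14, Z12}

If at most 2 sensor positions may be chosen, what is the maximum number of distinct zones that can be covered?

9

Choosing P1, P5 covers {Z1, Z3, Z10, Z2, Z7, Z5, Z14, Z12, Z8} — 9 zones.
No choice of 2 sensor positions does better; here Z13, Z6 are left uncovered.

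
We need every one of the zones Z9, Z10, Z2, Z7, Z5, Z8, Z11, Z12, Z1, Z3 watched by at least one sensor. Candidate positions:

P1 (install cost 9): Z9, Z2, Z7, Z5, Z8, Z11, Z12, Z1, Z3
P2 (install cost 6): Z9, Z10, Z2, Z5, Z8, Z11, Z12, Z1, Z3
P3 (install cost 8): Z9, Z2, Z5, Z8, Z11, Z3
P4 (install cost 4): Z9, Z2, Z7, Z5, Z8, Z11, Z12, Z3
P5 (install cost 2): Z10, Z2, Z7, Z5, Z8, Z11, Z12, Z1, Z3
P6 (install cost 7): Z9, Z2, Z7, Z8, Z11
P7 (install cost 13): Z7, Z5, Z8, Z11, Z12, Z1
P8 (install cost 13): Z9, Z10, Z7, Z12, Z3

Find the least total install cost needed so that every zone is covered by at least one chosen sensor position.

P4, P5 cover every zone at install cost 4 + 2 = 6.
Any cover uses at least 2 sensor positions; among all covering selections none totals below 6.

6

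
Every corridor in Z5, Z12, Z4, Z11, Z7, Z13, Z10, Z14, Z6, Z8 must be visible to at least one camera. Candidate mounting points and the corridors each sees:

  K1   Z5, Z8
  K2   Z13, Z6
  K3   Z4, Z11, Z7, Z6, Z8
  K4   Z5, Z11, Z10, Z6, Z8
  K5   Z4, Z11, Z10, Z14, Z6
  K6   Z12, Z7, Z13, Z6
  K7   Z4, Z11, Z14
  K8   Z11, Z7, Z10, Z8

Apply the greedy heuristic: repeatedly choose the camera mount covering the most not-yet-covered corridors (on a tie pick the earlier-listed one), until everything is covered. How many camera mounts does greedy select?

4

Pick 1: K3 covers 5 new corridors (Z4, Z11, Z7, Z6, Z8).
Pick 2: K4 covers 2 new corridors (Z5, Z10).
Pick 3: K6 covers 2 new corridors (Z12, Z13).
Pick 4: K5 covers 1 new corridors (Z14).
Greedy uses 4 camera mounts. (The true minimum is 3.)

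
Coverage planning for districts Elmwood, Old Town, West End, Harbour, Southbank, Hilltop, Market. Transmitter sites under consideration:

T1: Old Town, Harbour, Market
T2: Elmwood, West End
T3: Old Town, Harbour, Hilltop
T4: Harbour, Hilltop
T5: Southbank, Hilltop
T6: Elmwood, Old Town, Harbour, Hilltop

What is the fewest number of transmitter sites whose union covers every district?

3

T1, T2, T5 together cover {Elmwood, Old Town, West End, Harbour, Southbank, Hilltop, Market} — every district.
No 2 of the 6 transmitter sites cover everything (all 15 pairs fall short), so 3 is minimum.
Greedy (largest uncovered first) would take T6, T1, T2, T5 — 4 transmitter sites — but 3 suffice.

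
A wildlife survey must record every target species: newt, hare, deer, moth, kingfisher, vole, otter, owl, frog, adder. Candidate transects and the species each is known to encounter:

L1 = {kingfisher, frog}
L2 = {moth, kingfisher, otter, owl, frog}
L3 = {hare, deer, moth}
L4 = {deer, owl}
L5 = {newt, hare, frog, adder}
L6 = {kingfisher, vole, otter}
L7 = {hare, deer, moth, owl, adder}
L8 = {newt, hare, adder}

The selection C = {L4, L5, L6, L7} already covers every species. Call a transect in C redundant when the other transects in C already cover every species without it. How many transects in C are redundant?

Drop L4: the rest still cover every species — redundant.
Drop L5: newt, frog uncovered — not redundant.
Drop L6: kingfisher, vole, otter uncovered — not redundant.
Drop L7: moth uncovered — not redundant.
1 redundant: L4.

1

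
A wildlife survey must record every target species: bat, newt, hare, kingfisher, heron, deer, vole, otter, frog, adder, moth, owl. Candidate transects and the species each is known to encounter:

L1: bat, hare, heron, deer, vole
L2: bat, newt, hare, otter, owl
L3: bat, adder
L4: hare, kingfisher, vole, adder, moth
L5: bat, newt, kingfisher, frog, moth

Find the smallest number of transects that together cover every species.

4

L1, L2, L3, L5 together cover {bat, newt, hare, kingfisher, heron, deer, vole, otter, frog, adder, moth, owl} — every species.
No 3 of the 5 transects cover everything (all 10 triples fall short), so 4 is minimum.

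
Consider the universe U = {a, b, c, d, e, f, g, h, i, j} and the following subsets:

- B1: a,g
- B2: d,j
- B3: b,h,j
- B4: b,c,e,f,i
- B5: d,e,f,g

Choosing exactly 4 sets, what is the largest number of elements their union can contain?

Choosing B1, B2, B3, B4 covers {a, b, c, d, e, f, g, h, i, j} — 10 elements.
That is all 10 elements.

10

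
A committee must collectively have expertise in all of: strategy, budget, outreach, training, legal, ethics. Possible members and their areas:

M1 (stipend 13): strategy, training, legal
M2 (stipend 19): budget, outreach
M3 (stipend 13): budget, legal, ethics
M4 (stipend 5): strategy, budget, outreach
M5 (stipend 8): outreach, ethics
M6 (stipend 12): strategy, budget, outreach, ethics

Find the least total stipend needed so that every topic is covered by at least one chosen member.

M1, M6 cover every topic at stipend 13 + 12 = 25.
Any cover uses at least 2 members; among all covering selections none totals below 25.
Greedy by coverage-per-stipend would pick M4, M1, M5 for 26 — worse than the optimum 25.

25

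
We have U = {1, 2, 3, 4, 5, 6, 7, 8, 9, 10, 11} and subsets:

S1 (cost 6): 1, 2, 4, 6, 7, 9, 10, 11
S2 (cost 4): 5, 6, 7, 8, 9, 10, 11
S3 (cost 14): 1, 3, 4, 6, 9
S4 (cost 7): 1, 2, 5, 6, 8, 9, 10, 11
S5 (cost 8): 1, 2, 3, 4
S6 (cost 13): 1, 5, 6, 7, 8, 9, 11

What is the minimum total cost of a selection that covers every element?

S2, S5 cover every element at cost 4 + 8 = 12.
Any cover uses at least 2 sets; among all covering selections none totals below 12.

12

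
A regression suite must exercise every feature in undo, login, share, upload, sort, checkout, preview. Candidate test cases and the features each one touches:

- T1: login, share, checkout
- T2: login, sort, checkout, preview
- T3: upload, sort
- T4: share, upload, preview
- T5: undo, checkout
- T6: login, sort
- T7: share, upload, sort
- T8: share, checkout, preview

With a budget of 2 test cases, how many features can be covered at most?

Choosing T2, T4 covers {login, share, upload, sort, checkout, preview} — 6 features.
No choice of 2 test cases does better; here undo is left uncovered.

6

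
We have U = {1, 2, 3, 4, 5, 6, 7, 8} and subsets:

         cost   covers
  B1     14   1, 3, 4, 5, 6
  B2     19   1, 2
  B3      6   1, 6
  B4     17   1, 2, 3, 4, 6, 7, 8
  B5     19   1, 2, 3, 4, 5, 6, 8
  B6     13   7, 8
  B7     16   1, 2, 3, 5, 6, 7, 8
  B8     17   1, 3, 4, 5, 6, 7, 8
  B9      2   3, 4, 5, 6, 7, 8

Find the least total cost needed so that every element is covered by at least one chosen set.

B7, B9 cover every element at cost 16 + 2 = 18.
Any cover uses at least 2 sets; among all covering selections none totals below 18.

18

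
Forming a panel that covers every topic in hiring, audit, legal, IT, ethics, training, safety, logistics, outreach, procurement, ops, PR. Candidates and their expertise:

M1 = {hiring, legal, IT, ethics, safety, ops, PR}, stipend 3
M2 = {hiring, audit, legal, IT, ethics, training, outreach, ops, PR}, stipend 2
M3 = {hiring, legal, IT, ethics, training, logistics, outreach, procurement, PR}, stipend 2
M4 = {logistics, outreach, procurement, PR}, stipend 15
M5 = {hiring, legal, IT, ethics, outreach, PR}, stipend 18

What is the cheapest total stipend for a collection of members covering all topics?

7

M1, M2, M3 cover every topic at stipend 3 + 2 + 2 = 7.
Any cover uses at least 3 members; among all covering selections none totals below 7.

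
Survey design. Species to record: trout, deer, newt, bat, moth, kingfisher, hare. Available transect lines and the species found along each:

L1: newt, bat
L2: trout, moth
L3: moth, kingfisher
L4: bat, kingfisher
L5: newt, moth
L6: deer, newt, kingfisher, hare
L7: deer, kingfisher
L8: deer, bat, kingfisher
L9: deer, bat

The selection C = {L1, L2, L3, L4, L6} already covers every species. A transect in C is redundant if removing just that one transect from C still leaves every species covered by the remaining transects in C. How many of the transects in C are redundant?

3

Drop L1: the rest still cover every species — redundant.
Drop L2: trout uncovered — not redundant.
Drop L3: the rest still cover every species — redundant.
Drop L4: the rest still cover every species — redundant.
Drop L6: deer, hare uncovered — not redundant.
3 redundant: L1, L3, L4.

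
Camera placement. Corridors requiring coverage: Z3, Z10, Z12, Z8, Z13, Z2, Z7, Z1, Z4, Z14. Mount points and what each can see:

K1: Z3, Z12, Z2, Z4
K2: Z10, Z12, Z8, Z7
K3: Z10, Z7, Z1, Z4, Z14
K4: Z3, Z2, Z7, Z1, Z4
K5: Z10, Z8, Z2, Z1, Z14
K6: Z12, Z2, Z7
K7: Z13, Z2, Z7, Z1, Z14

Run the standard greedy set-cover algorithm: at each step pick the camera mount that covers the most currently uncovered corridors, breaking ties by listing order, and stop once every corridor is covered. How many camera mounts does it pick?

4

Pick 1: K3 covers 5 new corridors (Z10, Z7, Z1, Z4, Z14).
Pick 2: K1 covers 3 new corridors (Z3, Z12, Z2).
Pick 3: K2 covers 1 new corridors (Z8).
Pick 4: K7 covers 1 new corridors (Z13).
Greedy uses 4 camera mounts. (The true minimum is 3.)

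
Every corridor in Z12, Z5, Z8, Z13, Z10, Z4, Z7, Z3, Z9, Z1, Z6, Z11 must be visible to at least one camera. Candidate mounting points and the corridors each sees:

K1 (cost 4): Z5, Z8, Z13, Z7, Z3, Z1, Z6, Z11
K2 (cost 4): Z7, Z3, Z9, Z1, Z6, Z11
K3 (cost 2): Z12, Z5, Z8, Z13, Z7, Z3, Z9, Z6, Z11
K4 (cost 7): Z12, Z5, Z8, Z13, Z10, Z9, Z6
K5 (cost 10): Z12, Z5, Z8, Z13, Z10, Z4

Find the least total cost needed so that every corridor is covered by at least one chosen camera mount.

14

K2, K5 cover every corridor at cost 4 + 10 = 14.
Any cover uses at least 2 camera mounts; among all covering selections none totals below 14.
Greedy by coverage-per-cost would pick K3, K1, K5 for 16 — worse than the optimum 14.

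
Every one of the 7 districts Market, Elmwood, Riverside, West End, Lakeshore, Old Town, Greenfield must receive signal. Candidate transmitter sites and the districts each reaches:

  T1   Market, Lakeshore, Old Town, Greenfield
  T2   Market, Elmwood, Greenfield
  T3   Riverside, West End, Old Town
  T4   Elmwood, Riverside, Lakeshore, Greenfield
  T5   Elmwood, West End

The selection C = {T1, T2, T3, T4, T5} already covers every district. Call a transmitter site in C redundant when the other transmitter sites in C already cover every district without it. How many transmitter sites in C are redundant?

5

Drop T1: the rest still cover every district — redundant.
Drop T2: the rest still cover every district — redundant.
Drop T3: the rest still cover every district — redundant.
Drop T4: the rest still cover every district — redundant.
Drop T5: the rest still cover every district — redundant.
5 redundant: T1, T2, T3, T4, T5.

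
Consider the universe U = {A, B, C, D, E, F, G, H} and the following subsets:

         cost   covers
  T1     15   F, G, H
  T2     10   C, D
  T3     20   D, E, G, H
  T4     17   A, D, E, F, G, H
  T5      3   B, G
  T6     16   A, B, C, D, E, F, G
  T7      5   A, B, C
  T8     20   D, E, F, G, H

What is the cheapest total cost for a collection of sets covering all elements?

22

T4, T7 cover every element at cost 17 + 5 = 22.
Any cover uses at least 2 sets; among all covering selections none totals below 22.
Greedy by coverage-per-cost would pick T5, T7, T4 for 25 — worse than the optimum 22.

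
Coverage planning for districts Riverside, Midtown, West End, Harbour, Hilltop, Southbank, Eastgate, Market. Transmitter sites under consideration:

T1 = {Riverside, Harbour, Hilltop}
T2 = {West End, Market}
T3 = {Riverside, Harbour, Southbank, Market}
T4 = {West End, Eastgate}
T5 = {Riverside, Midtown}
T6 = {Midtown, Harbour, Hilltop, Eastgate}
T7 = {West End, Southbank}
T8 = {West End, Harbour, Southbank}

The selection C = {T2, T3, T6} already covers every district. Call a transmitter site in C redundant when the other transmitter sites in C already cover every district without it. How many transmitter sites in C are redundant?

Drop T2: West End uncovered — not redundant.
Drop T3: Riverside, Southbank uncovered — not redundant.
Drop T6: Midtown, Hilltop, Eastgate uncovered — not redundant.
None of the transmitter sites in C is redundant.

0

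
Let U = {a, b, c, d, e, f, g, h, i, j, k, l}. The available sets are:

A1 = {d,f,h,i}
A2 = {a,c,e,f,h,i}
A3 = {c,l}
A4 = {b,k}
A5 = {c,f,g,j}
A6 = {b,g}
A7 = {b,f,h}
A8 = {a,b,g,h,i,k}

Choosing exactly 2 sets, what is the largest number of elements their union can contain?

Choosing A2, A8 covers {a, b, c, e, f, g, h, i, k} — 9 elements.
No choice of 2 sets does better; here d, j, l are left uncovered.

9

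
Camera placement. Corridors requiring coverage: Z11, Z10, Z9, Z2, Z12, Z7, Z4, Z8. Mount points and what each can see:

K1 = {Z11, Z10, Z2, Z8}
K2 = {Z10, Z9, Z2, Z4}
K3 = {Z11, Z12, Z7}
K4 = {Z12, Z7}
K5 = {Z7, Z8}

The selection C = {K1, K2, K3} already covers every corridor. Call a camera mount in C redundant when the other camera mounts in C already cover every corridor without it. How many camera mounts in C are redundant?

0

Drop K1: Z8 uncovered — not redundant.
Drop K2: Z9, Z4 uncovered — not redundant.
Drop K3: Z12, Z7 uncovered — not redundant.
None of the camera mounts in C is redundant.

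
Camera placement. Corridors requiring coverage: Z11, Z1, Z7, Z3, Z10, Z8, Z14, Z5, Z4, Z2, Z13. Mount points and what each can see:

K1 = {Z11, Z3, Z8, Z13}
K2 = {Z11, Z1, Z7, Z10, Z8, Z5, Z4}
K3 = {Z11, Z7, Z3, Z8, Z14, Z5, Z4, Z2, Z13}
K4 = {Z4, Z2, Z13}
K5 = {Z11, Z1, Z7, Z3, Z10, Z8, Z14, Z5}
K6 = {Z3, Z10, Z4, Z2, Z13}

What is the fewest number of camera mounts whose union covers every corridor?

2

K2, K3 together cover {Z11, Z1, Z7, Z3, Z10, Z8, Z14, Z5, Z4, Z2, Z13} — every corridor.
No single camera mount contains all 11 corridors, so 2 is optimal.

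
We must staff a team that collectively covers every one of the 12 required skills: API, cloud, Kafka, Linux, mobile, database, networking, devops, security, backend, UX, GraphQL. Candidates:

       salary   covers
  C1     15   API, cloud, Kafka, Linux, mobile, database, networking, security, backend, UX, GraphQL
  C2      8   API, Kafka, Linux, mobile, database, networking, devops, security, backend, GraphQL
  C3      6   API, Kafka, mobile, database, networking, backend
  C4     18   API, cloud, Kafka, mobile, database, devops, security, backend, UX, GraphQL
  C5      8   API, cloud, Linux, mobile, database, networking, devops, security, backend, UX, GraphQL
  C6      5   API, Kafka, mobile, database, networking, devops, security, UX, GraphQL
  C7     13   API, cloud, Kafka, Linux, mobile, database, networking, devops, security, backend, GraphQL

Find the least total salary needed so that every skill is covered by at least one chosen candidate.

C5, C6 cover every skill at salary 8 + 5 = 13.
Any cover uses at least 2 candidates; among all covering selections none totals below 13.

13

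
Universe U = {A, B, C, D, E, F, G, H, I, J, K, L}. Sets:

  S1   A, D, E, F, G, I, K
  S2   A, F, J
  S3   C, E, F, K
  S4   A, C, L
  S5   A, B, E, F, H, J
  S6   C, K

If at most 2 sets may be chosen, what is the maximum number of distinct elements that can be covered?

10

Choosing S1, S5 covers {A, B, D, E, F, G, H, I, J, K} — 10 elements.
No choice of 2 sets does better; here C, L are left uncovered.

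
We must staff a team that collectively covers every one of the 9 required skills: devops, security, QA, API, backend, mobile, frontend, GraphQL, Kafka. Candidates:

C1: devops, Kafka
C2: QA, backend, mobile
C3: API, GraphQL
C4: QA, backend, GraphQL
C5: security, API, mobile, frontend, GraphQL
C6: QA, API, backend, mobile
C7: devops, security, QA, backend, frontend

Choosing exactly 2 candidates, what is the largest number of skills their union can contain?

8

Choosing C5, C7 covers {devops, security, QA, API, backend, mobile, frontend, GraphQL} — 8 skills.
No choice of 2 candidates does better; here Kafka is left uncovered.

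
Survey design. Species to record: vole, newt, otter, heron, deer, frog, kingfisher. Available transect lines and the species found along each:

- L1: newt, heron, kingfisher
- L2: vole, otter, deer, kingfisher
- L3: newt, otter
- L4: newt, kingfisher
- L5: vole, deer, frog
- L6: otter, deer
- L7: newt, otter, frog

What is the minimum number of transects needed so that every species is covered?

3

L1, L2, L5 together cover {vole, newt, otter, heron, deer, frog, kingfisher} — every species.
No 2 of the 7 transects cover everything (all 21 pairs fall short), so 3 is minimum.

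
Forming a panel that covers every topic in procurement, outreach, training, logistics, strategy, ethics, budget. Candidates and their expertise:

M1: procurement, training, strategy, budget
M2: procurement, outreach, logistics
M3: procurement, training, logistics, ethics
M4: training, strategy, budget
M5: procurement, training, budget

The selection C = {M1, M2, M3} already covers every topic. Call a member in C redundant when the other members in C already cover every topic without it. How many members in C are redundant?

0

Drop M1: strategy, budget uncovered — not redundant.
Drop M2: outreach uncovered — not redundant.
Drop M3: ethics uncovered — not redundant.
None of the members in C is redundant.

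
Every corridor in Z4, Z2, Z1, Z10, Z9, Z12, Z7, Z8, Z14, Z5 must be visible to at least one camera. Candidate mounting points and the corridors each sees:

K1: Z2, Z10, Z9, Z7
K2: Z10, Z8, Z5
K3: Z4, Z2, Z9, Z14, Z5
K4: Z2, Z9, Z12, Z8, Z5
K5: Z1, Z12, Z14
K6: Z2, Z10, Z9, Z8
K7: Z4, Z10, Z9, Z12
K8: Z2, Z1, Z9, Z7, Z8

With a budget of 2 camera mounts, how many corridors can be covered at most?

Choosing K3, K8 covers {Z4, Z2, Z1, Z9, Z7, Z8, Z14, Z5} — 8 corridors.
No choice of 2 camera mounts does better; here Z10, Z12 are left uncovered.

8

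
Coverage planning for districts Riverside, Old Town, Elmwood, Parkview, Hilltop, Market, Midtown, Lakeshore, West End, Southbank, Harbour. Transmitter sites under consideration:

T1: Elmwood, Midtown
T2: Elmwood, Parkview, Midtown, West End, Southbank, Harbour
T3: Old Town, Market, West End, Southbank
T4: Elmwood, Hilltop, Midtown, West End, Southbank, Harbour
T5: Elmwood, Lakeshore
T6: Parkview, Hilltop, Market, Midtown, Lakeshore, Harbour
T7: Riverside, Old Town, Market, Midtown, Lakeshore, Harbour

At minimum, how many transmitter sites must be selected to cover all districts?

3

T2, T4, T7 together cover {Riverside, Old Town, Elmwood, Parkview, Hilltop, Market, Midtown, Lakeshore, West End, Southbank, Harbour} — every district.
No 2 of the 7 transmitter sites cover everything (all 21 pairs fall short), so 3 is minimum.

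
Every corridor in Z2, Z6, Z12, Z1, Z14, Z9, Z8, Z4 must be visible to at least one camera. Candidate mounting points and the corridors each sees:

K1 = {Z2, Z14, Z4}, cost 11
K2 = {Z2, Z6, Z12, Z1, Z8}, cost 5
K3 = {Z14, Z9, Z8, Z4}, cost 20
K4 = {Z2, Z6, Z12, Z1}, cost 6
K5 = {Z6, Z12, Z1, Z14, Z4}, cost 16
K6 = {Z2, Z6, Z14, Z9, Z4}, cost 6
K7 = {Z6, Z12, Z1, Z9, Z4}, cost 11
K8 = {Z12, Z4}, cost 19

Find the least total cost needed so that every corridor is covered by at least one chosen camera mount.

K2, K6 cover every corridor at cost 5 + 6 = 11.
Any cover uses at least 2 camera mounts; among all covering selections none totals below 11.

11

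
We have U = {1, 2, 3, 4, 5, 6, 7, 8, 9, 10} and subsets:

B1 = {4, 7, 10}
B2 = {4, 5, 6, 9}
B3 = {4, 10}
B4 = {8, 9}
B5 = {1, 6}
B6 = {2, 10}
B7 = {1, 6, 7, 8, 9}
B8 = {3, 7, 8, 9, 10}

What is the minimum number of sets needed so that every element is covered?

4

B2, B5, B6, B8 together cover {1, 2, 3, 4, 5, 6, 7, 8, 9, 10} — every element.
No 3 of the 8 sets cover everything (all 56 triples fall short), so 4 is minimum.
Greedy (largest uncovered first) would take B7, B1, B2, B6, B8 — 5 sets — but 4 suffice.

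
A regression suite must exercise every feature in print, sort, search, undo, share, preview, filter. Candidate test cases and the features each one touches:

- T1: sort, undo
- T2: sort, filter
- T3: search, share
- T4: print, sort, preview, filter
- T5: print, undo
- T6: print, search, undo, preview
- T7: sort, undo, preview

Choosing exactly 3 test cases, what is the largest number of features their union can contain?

Choosing T1, T3, T4 covers {print, sort, search, undo, share, preview, filter} — 7 features.
That is all 7 features.

7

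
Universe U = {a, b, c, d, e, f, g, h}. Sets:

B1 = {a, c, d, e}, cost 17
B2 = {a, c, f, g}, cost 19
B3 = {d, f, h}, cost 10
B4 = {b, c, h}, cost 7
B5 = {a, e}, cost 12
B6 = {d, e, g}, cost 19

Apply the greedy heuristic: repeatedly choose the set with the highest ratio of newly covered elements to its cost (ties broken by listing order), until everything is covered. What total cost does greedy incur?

Pick 1: B4 adds 3 new (b, c, h) at cost 7 (ratio 3/7).
Pick 2: B3 adds 2 new (d, f) at cost 10 (ratio 2/10).
Pick 3: B5 adds 2 new (a, e) at cost 12 (ratio 2/12).
Pick 4: B2 adds 1 new (g) at cost 19 (ratio 1/19).
Greedy total cost: 7 + 10 + 12 + 19 = 48. (The true optimum is 43, so greedy overshoots here.)

48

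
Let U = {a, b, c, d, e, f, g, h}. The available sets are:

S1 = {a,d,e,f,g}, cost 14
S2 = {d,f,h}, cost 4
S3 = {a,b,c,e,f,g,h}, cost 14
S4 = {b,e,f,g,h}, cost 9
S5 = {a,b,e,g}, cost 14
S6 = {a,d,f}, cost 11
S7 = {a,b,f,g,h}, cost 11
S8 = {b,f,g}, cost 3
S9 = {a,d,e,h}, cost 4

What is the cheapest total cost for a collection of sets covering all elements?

18

S2, S3 cover every element at cost 4 + 14 = 18.
Any cover uses at least 2 sets; among all covering selections none totals below 18.
Greedy by coverage-per-cost would pick S8, S9, S3 for 21 — worse than the optimum 18.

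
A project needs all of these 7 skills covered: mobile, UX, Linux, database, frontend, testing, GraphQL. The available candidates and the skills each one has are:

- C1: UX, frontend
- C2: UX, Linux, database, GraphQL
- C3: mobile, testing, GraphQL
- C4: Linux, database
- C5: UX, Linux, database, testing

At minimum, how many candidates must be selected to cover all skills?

C1, C2, C3 together cover {mobile, UX, Linux, database, frontend, testing, GraphQL} — every skill.
No 2 of the 5 candidates cover everything (all 10 pairs fall short), so 3 is minimum.

3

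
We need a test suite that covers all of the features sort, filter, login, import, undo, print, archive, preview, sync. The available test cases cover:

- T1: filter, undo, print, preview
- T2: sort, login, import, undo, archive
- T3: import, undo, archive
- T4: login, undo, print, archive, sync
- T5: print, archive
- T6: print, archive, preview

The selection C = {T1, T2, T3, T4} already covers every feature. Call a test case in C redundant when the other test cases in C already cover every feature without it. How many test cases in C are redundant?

1

Drop T1: filter, preview uncovered — not redundant.
Drop T2: sort uncovered — not redundant.
Drop T3: the rest still cover every feature — redundant.
Drop T4: sync uncovered — not redundant.
1 redundant: T3.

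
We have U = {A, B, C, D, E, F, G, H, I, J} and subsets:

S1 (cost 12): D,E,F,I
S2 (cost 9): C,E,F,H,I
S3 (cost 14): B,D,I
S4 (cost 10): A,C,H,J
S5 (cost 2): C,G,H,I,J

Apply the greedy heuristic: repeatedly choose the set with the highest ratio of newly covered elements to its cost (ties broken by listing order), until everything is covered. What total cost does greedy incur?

38

Pick 1: S5 adds 5 new (C, G, H, I, J) at cost 2 (ratio 5/2).
Pick 2: S1 adds 3 new (D, E, F) at cost 12 (ratio 3/12).
Pick 3: S4 adds 1 new (A) at cost 10 (ratio 1/10).
Pick 4: S3 adds 1 new (B) at cost 14 (ratio 1/14).
Greedy total cost: 2 + 12 + 10 + 14 = 38. (The true optimum is 35, so greedy overshoots here.)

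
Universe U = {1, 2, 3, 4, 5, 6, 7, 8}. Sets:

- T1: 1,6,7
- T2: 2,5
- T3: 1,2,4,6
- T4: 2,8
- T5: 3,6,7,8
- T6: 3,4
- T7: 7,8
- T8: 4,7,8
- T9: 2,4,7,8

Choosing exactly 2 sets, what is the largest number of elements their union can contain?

Choosing T3, T5 covers {1, 2, 3, 4, 6, 7, 8} — 7 elements.
No choice of 2 sets does better; here 5 is left uncovered.

7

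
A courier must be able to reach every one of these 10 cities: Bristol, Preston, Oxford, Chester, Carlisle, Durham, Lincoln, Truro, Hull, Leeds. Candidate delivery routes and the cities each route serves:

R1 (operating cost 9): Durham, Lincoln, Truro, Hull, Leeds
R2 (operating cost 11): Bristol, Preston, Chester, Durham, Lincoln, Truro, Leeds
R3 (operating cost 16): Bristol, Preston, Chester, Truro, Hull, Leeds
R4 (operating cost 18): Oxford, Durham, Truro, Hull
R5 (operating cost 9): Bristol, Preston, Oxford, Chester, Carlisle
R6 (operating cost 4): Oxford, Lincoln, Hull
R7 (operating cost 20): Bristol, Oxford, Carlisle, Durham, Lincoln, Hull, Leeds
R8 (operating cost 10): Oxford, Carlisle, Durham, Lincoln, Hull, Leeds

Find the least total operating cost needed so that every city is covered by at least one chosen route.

R1, R5 cover every city at operating cost 9 + 9 = 18.
Any cover uses at least 2 routes; among all covering selections none totals below 18.
Greedy by coverage-per-operating cost would pick R6, R2, R5 for 24 — worse than the optimum 18.

18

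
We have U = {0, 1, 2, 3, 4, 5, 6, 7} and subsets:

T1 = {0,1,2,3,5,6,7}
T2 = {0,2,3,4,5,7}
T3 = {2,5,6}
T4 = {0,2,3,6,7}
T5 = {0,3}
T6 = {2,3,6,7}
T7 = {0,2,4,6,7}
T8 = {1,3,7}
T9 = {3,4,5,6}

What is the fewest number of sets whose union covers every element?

T1, T2 together cover {0, 1, 2, 3, 4, 5, 6, 7} — every element.
No single set contains all 8 elements, so 2 is optimal.

2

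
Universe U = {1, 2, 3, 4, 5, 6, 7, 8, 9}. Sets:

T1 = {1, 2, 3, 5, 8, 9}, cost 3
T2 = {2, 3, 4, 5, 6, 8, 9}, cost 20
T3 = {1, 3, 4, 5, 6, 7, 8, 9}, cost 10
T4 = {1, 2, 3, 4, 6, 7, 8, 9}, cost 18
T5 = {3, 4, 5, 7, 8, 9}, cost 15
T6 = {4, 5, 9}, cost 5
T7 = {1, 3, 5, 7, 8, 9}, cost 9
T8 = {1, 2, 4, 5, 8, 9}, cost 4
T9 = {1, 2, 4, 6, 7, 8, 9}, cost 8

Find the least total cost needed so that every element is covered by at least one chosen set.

T1, T9 cover every element at cost 3 + 8 = 11.
Any cover uses at least 2 sets; among all covering selections none totals below 11.

11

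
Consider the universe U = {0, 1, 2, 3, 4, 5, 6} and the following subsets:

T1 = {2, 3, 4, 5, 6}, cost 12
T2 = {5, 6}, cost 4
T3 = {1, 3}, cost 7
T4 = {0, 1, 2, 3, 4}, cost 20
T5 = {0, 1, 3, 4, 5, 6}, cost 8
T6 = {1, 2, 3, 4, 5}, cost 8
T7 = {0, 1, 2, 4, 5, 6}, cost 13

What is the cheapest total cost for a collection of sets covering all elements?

T5, T6 cover every element at cost 8 + 8 = 16.
Any cover uses at least 2 sets; among all covering selections none totals below 16.

16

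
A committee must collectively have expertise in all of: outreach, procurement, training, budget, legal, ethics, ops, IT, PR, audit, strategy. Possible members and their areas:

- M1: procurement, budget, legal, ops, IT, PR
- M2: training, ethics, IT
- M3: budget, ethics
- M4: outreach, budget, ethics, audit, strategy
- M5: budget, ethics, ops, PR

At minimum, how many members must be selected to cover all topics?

M1, M2, M4 together cover {outreach, procurement, training, budget, legal, ethics, ops, IT, PR, audit, strategy} — every topic.
No 2 of the 5 members cover everything (all 10 pairs fall short), so 3 is minimum.

3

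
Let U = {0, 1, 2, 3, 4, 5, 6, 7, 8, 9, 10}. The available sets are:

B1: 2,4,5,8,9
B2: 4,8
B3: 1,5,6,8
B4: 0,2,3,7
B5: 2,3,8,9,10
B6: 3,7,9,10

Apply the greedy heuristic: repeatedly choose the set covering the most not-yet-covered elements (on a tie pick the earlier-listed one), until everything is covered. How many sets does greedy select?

4

Pick 1: B1 covers 5 new elements (2, 4, 5, 8, 9).
Pick 2: B4 covers 3 new elements (0, 3, 7).
Pick 3: B3 covers 2 new elements (1, 6).
Pick 4: B5 covers 1 new elements (10).
Greedy uses 4 sets.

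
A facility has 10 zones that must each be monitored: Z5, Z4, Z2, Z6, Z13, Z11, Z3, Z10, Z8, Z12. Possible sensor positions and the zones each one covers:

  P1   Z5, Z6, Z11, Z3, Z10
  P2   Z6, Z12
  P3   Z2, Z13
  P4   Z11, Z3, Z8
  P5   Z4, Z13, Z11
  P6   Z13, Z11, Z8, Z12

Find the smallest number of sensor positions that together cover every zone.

P1, P3, P5, P6 together cover {Z5, Z4, Z2, Z6, Z13, Z11, Z3, Z10, Z8, Z12} — every zone.
No 3 of the 6 sensor positions cover everything (all 20 triples fall short), so 4 is minimum.

4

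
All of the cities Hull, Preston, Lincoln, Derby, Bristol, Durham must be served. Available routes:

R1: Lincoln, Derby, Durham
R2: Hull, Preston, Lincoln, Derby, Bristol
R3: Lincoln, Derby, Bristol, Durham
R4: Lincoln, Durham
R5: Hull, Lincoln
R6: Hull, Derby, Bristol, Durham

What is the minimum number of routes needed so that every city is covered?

2

R1, R2 together cover {Hull, Preston, Lincoln, Derby, Bristol, Durham} — every city.
No single route contains all 6 cities, so 2 is optimal.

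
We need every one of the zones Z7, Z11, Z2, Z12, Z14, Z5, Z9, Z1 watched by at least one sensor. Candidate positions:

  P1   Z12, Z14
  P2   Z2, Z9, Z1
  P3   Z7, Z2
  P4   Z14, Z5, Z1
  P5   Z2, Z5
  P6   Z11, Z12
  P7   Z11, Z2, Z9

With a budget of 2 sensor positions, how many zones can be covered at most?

Choosing P4, P7 covers {Z11, Z2, Z14, Z5, Z9, Z1} — 6 zones.
No choice of 2 sensor positions does better; here Z7, Z12 are left uncovered.

6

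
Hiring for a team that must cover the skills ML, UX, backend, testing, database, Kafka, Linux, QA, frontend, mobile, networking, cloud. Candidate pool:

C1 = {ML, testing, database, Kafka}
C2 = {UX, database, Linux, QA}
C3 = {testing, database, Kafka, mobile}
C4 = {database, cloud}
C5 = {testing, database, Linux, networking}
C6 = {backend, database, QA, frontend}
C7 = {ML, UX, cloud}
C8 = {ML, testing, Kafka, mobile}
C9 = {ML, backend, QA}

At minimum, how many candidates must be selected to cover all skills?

C3, C5, C6, C7 together cover {ML, UX, backend, testing, database, Kafka, Linux, QA, frontend, mobile, networking, cloud} — every skill.
No 3 of the 9 candidates cover everything (all 84 triples fall short), so 4 is minimum.

4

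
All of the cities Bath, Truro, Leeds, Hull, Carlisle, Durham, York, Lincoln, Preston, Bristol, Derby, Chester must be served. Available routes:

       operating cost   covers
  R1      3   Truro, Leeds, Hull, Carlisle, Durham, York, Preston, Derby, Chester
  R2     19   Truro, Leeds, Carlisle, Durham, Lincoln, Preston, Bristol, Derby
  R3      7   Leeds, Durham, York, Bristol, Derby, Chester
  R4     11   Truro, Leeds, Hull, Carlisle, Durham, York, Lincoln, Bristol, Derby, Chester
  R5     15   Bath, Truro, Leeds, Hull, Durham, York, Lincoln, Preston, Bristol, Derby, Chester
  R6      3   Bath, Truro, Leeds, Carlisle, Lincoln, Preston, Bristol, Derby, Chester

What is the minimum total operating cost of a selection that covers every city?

R1, R6 cover every city at operating cost 3 + 3 = 6.
Any cover uses at least 2 routes; among all covering selections none totals below 6.

6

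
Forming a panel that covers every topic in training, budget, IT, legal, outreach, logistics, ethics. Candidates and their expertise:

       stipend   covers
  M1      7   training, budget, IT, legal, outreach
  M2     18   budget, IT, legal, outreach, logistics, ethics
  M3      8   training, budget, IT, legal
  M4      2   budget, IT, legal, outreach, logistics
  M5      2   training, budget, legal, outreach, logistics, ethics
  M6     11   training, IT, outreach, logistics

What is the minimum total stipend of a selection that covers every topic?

M4, M5 cover every topic at stipend 2 + 2 = 4.
Any cover uses at least 2 members; among all covering selections none totals below 4.

4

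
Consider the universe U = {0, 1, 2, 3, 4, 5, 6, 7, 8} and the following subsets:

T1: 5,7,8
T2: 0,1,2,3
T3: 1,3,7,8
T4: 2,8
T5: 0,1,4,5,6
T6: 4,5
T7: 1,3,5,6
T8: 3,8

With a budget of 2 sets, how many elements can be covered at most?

8

Choosing T3, T5 covers {0, 1, 3, 4, 5, 6, 7, 8} — 8 elements.
No choice of 2 sets does better; here 2 is left uncovered.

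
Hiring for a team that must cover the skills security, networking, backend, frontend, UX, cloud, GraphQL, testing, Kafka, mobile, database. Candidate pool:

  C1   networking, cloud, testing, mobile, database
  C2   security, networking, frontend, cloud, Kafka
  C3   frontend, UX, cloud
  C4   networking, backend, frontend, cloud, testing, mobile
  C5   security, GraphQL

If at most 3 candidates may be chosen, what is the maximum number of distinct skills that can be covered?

Choosing C1, C2, C3 covers {security, networking, frontend, UX, cloud, testing, Kafka, mobile, database} — 9 skills.
No choice of 3 candidates does better; here backend, GraphQL are left uncovered.

9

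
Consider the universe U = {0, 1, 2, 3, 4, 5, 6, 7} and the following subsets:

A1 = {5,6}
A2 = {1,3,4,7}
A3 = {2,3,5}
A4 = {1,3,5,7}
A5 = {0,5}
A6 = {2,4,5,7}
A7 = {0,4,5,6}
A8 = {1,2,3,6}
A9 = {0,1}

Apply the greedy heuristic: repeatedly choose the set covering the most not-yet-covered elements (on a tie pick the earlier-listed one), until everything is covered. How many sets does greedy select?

3

Pick 1: A2 covers 4 new elements (1, 3, 4, 7).
Pick 2: A7 covers 3 new elements (0, 5, 6).
Pick 3: A3 covers 1 new elements (2).
Greedy uses 3 sets.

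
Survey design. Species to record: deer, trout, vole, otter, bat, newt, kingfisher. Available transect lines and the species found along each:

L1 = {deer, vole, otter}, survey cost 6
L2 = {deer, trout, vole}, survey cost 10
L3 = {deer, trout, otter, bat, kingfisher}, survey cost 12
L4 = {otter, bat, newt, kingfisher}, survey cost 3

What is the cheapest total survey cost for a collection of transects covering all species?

L2, L4 cover every species at survey cost 10 + 3 = 13.
Any cover uses at least 2 transects; among all covering selections none totals below 13.
Greedy by coverage-per-survey cost would pick L4, L1, L2 for 19 — worse than the optimum 13.

13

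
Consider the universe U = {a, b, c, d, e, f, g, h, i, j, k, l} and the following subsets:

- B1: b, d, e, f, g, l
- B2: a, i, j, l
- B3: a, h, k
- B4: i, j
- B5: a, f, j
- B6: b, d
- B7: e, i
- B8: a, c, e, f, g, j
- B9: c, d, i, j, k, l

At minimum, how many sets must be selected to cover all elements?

B1, B3, B9 together cover {a, b, c, d, e, f, g, h, i, j, k, l} — every element.
No 2 of the 9 sets cover everything (all 36 pairs fall short), so 3 is minimum.

3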